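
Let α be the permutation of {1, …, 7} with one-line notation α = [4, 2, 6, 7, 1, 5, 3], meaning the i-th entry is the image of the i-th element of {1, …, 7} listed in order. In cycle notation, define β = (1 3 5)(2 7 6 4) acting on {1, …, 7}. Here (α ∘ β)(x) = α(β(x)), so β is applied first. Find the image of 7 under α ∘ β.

5

β(7) = 6, then α(6) = 5; composing gives (α ∘ β)(7) = 5.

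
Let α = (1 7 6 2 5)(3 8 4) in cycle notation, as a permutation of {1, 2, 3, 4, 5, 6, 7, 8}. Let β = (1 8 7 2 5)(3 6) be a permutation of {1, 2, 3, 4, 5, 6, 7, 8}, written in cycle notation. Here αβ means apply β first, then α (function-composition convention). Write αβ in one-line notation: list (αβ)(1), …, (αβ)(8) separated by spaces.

Chase each element through β then α: 1 → 8 → 4; 2 → 5 → 1; 3 → 6 → 2; 4 → 4 → 3; 5 → 1 → 7; 6 → 3 → 8; 7 → 2 → 5; 8 → 7 → 6.
So αβ in one-line form is 4 1 2 3 7 8 5 6.

4 1 2 3 7 8 5 6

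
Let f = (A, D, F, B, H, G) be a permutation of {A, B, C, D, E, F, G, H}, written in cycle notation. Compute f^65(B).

F

B lies in the 6-cycle (A, D, F, B, H, G).
Powers repeat with period 6 on this cycle, and 65 mod 6 = 5, so f^65(B) = f^5(B).
Advancing 5 steps from B: B → H → G → A → D → F.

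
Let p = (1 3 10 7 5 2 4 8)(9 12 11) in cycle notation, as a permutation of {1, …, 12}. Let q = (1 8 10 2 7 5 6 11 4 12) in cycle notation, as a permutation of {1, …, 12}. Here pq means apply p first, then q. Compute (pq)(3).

2

First apply p: p(3) = 10, then q(10) = 2. Thus (pq)(3) = 2.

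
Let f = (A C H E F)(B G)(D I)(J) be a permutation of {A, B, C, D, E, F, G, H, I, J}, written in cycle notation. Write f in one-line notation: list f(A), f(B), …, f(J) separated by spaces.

Image by image: A→C, B→G, C→H, D→I, E→F, F→A, G→B, H→E, I→D, J→J.
So the one-line form is C G H I F A B E D J.

C G H I F A B E D J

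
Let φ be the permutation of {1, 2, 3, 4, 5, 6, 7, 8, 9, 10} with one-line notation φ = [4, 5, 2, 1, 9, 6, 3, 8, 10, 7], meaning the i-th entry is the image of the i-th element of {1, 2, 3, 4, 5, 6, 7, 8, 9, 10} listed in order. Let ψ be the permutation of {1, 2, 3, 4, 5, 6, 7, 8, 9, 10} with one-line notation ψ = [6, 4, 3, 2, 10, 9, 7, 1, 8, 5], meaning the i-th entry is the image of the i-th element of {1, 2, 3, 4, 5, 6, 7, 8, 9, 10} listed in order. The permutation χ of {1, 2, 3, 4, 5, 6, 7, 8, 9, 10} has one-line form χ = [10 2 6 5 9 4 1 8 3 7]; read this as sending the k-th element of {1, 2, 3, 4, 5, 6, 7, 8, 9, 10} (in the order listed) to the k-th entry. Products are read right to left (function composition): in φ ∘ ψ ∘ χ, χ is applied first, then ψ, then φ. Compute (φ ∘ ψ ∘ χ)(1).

9

Apply the permutations in order: χ(1) = 10, then ψ(10) = 5, then φ(5) = 9. So (φ ∘ ψ ∘ χ)(1) = 9.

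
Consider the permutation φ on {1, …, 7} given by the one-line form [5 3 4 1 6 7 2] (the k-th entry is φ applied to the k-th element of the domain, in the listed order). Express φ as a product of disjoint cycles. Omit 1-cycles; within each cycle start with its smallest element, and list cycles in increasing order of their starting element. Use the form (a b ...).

(1 5 6 7 2 3 4)

Start at 1 and follow images: 1 → 5 → 6 → 7 → 2 → 3 → 4 → 1, giving the cycle (1 5 6 7 2 3 4).
Repeating from the next unused element and collecting all non-trivial cycles gives (1 5 6 7 2 3 4).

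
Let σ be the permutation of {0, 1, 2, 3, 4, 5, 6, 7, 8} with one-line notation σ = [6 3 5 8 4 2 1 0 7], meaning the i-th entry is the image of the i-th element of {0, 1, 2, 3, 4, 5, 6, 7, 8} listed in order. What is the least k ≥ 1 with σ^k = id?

6

Writing σ as disjoint cycles, the cycle lengths are 6, 2, 1.
Since disjoint cycles commute, ord(σ) = lcm(6, 2) = 6.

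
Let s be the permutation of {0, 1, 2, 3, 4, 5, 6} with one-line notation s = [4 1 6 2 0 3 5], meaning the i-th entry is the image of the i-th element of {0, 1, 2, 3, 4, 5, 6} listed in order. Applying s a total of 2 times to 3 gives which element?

Tracing 3 → 2 → … returns to 3 after 4 steps, so 3 lies in a 4-cycle (2 6 5 3).
Stepping 2 places around the cycle: 3 → 2 → 6.

6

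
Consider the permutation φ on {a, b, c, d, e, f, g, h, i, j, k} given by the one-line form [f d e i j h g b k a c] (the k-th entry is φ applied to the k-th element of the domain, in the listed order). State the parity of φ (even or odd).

In disjoint-cycle form the cycle lengths are 10, 1.
A cycle is odd iff its length is even; φ has 1 even-length cycle, so sgn(φ) = (−1)^1 and φ is odd.

odd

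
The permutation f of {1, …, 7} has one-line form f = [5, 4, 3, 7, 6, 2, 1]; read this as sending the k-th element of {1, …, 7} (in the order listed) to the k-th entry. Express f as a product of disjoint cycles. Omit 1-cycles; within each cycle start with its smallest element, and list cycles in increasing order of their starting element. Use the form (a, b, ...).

(1, 5, 6, 2, 4, 7)

From 1: 1 → 5 → 6 → 2 → 4 → 7 → 1, closing the cycle (1, 5, 6, 2, 4, 7).
Repeating from the next unused element and collecting all non-trivial cycles gives (1, 5, 6, 2, 4, 7).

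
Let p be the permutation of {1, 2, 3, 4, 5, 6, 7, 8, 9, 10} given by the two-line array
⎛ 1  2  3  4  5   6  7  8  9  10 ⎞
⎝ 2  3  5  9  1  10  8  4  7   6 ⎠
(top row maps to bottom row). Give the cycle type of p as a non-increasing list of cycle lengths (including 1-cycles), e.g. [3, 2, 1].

The disjoint cycles are (1, 2, 3, 5)(4, 9, 7, 8)(6, 10), with lengths 4, 4, 2 in non-increasing order.

[4, 4, 2]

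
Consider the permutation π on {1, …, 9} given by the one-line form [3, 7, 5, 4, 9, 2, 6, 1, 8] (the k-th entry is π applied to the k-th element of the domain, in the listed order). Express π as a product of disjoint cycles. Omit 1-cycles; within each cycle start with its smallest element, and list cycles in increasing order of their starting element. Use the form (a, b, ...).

(1, 3, 5, 9, 8)(2, 7, 6)

Iterating π from 1 gives 1 → 3 → 5 → 9 → 8 → 1; that is the 5-cycle (1, 3, 5, 9, 8).
Repeating from the next unused element and collecting all non-trivial cycles gives (1, 3, 5, 9, 8)(2, 7, 6).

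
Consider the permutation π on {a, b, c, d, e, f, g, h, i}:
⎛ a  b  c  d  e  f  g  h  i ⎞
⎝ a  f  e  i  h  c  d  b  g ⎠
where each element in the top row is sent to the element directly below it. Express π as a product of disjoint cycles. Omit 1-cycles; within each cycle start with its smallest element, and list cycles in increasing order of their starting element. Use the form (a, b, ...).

(b, f, c, e, h)(d, i, g)

Iterating π from b gives b → f → c → e → h → b; that is the 5-cycle (b, f, c, e, h).
Continuing from each remaining unvisited element yields (b, f, c, e, h)(d, i, g).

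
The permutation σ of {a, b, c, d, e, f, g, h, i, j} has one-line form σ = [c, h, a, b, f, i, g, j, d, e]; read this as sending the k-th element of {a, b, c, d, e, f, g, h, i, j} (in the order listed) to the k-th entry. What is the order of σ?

Decomposing into disjoint cycles gives cycle lengths 7, 2, 1.
Since disjoint cycles commute, ord(σ) = lcm(7, 2) = 14.

14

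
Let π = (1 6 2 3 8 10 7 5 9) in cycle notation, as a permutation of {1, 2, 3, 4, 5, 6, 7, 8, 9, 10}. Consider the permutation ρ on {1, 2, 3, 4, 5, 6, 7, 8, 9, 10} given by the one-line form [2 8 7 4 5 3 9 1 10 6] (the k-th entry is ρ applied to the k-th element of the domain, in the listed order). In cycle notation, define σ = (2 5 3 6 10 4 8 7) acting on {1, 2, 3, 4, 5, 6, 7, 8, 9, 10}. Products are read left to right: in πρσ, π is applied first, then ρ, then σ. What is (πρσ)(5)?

(πρσ)(5) = σ(ρ(π(5))). π(5) = 9, then ρ(9) = 10, then σ(10) = 4, so the result is 4.

4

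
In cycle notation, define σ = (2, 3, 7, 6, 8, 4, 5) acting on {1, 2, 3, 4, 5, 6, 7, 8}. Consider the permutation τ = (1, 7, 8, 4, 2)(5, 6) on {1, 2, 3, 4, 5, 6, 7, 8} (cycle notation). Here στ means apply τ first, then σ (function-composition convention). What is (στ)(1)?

τ(1) = 7, then σ(7) = 6; composing gives (στ)(1) = 6.

6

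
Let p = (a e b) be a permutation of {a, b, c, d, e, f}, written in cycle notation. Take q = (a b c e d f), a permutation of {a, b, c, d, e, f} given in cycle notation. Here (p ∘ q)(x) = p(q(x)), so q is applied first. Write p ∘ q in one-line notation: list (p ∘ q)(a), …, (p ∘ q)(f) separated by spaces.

a c b f d e

(p ∘ q)(x) = p(q(x)). Computing each image: p(q(a)) = p(b) = a, p(q(b)) = p(c) = c, p(q(c)) = p(e) = b, p(q(d)) = p(f) = f, p(q(e)) = p(d) = d, p(q(f)) = p(a) = e.
Hence p ∘ q = [a c b f d e].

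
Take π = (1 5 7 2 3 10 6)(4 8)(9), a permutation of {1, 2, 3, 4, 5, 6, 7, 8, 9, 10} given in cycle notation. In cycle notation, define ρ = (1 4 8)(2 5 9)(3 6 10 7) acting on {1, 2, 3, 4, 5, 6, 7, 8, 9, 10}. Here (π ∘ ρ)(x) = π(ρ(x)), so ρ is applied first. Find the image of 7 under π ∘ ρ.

10

(π ∘ ρ)(7) = π(ρ(7)). ρ(7) = 3, then π(3) = 10. So (π ∘ ρ)(7) = 10.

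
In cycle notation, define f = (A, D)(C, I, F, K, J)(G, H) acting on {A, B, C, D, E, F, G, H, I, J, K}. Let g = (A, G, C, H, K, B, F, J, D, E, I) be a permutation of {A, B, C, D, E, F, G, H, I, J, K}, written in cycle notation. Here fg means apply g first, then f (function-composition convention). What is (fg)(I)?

g(I) = A, then f(A) = D; composing gives (fg)(I) = D.

D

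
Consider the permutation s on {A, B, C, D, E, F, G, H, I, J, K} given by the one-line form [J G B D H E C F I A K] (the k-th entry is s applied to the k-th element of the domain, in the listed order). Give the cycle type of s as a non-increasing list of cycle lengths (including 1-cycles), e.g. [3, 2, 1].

The disjoint cycles are (A J)(B G C)(D)(E H F)(I)(K), with lengths 3, 3, 2, 1, 1, 1 in non-increasing order.

[3, 3, 2, 1, 1, 1]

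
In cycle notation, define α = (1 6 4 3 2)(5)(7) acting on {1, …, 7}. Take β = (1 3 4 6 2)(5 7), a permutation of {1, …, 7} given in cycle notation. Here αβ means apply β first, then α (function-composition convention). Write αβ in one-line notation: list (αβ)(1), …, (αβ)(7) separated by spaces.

2 6 3 4 7 1 5

Chase each element through β then α: 1 → 3 → 2; 2 → 1 → 6; 3 → 4 → 3; 4 → 6 → 4; 5 → 7 → 7; 6 → 2 → 1; 7 → 5 → 5.
So αβ in one-line form is 2 6 3 4 7 1 5.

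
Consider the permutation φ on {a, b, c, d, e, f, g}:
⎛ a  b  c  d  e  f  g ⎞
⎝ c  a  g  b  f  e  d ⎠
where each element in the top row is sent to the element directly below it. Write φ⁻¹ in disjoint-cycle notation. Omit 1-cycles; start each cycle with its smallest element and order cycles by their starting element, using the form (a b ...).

The cycle decomposition of φ is (a c g d b)(e f).
Reversing each cycle (and rotating so the smallest element leads) gives φ⁻¹ = (a b d g c)(e f).

(a b d g c)(e f)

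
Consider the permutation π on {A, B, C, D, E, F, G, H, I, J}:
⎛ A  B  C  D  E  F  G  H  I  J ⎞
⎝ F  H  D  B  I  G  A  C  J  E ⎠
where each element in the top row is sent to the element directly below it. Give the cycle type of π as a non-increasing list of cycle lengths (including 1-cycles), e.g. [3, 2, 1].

The disjoint cycles are (A F G)(B H C D)(E I J), with lengths 4, 3, 3 in non-increasing order.

[4, 3, 3]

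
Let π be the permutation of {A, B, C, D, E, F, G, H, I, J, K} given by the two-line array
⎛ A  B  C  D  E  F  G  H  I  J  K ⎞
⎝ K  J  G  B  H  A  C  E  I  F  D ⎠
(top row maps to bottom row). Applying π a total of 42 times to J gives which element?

J

Tracing J → F → … returns to J after 6 steps, so J lies in a 6-cycle (A K D B J F).
Since the cycle has length 6, π^42 acts on it the same as π^0 (42 mod 6 = 0).
So π^42(J) = J.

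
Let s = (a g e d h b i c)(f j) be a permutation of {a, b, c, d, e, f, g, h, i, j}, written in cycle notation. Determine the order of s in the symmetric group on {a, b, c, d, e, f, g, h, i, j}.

The disjoint cycles have lengths 8, 2.
The order of s is the least common multiple of its cycle lengths: lcm(8, 2) = 8.

8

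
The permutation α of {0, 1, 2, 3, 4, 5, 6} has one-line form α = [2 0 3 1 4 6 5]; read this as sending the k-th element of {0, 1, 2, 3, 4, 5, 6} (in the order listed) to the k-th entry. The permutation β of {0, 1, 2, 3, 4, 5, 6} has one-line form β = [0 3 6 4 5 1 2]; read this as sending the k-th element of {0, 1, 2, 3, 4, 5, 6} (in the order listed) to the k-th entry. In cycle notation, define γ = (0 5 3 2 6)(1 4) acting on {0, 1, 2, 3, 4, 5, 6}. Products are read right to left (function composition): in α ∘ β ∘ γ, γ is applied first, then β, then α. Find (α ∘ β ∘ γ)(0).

(α ∘ β ∘ γ)(0) = α(β(γ(0))). γ(0) = 5, then β(5) = 1, then α(1) = 0, so the result is 0.

0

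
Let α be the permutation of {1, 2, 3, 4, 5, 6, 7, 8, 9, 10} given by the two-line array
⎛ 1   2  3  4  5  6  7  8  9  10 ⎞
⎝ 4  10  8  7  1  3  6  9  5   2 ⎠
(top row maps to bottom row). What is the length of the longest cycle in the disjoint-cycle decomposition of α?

Decomposing into disjoint cycles gives (1, 4, 7, 6, 3, 8, 9, 5)(2, 10); the longest has length 8.

8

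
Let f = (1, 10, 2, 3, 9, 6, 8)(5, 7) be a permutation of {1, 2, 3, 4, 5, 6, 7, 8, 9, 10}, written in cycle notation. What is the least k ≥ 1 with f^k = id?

14

The cycle type of f is (7, 2, 1).
The order of f is the least common multiple of its cycle lengths: lcm(7, 2) = 14.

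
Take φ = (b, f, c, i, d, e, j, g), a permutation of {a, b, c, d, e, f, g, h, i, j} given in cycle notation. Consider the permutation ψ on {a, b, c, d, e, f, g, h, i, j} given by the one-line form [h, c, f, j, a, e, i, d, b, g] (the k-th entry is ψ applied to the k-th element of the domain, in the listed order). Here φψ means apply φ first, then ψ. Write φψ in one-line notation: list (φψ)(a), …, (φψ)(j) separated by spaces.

For each element, apply φ then ψ: a → a → h; b → f → e; c → i → b; d → e → a; e → j → g; f → c → f; g → b → c; h → h → d; i → d → j; j → g → i.
Collecting the images, φψ = [h e b a g f c d j i].

h e b a g f c d j i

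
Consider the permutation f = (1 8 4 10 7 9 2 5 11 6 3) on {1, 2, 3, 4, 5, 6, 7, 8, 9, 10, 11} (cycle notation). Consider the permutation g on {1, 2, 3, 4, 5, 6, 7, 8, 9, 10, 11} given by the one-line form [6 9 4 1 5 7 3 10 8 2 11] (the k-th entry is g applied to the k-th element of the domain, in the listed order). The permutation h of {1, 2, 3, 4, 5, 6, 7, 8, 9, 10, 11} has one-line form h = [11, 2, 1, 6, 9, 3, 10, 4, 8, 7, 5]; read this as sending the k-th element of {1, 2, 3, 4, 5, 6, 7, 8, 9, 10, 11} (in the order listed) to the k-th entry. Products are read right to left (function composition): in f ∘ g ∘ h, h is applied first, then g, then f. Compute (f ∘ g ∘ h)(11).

Apply the permutations in order: h(11) = 5, then g(5) = 5, then f(5) = 11. So (f ∘ g ∘ h)(11) = 11.

11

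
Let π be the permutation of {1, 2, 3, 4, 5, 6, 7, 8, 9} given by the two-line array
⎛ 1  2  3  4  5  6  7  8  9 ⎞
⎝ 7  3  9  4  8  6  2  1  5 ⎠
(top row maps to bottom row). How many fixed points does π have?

The fixed points (elements with π(x) = x) are {4, 6}, so there are 2.

2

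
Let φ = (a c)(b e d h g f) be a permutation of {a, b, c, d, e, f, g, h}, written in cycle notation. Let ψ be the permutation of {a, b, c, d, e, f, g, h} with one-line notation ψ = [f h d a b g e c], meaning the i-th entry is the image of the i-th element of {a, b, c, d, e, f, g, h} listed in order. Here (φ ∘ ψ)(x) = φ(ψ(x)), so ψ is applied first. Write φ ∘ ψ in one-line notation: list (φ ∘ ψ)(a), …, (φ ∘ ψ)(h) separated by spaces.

For each element, apply ψ then φ: a → f → b; b → h → g; c → d → h; d → a → c; e → b → e; f → g → f; g → e → d; h → c → a.
Collecting the images, φ ∘ ψ = [b g h c e f d a].

b g h c e f d a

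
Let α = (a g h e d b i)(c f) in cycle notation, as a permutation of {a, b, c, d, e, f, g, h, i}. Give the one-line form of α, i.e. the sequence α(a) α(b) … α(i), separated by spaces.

g i f b d c h e a

Each element maps to the next entry in its cycle (wrapping to the front): a→g, b→i, c→f, d→b, e→d, f→c, g→h, h→e, i→a.
So the one-line form is g i f b d c h e a.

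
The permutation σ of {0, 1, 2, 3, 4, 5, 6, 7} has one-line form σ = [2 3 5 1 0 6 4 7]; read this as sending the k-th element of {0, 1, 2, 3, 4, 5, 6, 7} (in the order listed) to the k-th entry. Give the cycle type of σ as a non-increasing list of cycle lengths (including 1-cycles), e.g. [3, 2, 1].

The disjoint cycles are (0, 2, 5, 6, 4)(1, 3)(7), with lengths 5, 2, 1 in non-increasing order.

[5, 2, 1]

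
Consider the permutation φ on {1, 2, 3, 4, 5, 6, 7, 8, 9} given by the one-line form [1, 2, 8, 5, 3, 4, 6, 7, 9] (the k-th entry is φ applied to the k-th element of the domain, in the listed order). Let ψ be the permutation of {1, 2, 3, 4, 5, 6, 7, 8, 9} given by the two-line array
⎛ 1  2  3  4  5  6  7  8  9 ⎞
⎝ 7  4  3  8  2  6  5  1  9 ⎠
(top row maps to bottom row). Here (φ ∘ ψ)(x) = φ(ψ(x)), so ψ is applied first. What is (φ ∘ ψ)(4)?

7

ψ(4) = 8, then φ(8) = 7; composing gives (φ ∘ ψ)(4) = 7.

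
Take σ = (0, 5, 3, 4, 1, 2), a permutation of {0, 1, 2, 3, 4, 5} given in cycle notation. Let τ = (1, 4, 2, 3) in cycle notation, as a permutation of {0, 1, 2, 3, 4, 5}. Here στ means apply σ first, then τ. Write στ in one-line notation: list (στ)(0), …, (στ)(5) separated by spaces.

(στ)(x) = τ(σ(x)). Computing each image: τ(σ(0)) = τ(5) = 5, τ(σ(1)) = τ(2) = 3, τ(σ(2)) = τ(0) = 0, τ(σ(3)) = τ(4) = 2, τ(σ(4)) = τ(1) = 4, τ(σ(5)) = τ(3) = 1.
Hence στ = [5 3 0 2 4 1].

5 3 0 2 4 1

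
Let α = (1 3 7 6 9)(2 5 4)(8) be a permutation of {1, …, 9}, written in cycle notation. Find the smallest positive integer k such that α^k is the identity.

The disjoint cycles have lengths 5, 3, 1.
The order is lcm(5, 3) = 15.

15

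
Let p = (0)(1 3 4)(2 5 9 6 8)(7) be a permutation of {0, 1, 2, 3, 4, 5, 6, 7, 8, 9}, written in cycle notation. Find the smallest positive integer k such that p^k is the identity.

15

The disjoint cycles have lengths 5, 3, 1, 1.
The order is lcm(5, 3) = 15.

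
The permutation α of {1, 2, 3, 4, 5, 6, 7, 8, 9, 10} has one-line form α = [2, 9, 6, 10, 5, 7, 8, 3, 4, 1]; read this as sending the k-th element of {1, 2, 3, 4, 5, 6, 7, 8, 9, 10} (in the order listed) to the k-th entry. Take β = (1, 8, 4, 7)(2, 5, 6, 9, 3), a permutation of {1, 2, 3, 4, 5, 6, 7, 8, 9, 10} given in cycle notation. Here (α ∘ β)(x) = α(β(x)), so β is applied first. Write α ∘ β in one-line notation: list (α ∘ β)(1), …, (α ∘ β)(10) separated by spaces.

For each element, apply β then α: 1 → 8 → 3; 2 → 5 → 5; 3 → 2 → 9; 4 → 7 → 8; 5 → 6 → 7; 6 → 9 → 4; 7 → 1 → 2; 8 → 4 → 10; 9 → 3 → 6; 10 → 10 → 1.
Collecting the images, α ∘ β = [3 5 9 8 7 4 2 10 6 1].

3 5 9 8 7 4 2 10 6 1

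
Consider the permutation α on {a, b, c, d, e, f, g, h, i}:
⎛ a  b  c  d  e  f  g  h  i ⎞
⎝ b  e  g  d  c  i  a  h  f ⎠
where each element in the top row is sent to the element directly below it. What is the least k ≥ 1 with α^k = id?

10

Decomposing into disjoint cycles gives cycle lengths 5, 2, 1, 1.
The order of α is the least common multiple of its cycle lengths: lcm(5, 2) = 10.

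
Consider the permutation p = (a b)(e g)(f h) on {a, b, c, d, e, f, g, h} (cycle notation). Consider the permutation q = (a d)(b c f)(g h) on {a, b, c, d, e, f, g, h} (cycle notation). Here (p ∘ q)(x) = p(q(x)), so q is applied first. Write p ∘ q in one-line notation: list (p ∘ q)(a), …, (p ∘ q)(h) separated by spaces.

Chase each element through q then p: a → d → d; b → c → c; c → f → h; d → a → b; e → e → g; f → b → a; g → h → f; h → g → e.
Collecting the images, p ∘ q = [d c h b g a f e].

d c h b g a f e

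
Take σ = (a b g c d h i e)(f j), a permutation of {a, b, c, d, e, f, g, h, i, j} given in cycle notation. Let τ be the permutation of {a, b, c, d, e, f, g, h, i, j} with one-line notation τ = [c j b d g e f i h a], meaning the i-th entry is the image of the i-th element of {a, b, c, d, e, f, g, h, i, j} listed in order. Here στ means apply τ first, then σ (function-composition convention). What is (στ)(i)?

First apply τ: τ(i) = h, then σ(h) = i. Thus (στ)(i) = i.

i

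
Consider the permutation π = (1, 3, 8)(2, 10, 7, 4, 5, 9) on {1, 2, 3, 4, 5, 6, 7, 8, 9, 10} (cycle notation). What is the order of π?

6

The disjoint cycles have lengths 6, 3, 1.
Since disjoint cycles commute, ord(π) = lcm(6, 3) = 6.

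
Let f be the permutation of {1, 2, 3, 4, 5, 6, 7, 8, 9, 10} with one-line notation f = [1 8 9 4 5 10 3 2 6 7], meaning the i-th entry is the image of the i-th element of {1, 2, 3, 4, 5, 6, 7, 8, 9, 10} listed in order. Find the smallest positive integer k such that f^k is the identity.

10

Decomposing into disjoint cycles gives cycle lengths 5, 2, 1, 1, 1.
The order of f is the least common multiple of its cycle lengths: lcm(5, 2) = 10.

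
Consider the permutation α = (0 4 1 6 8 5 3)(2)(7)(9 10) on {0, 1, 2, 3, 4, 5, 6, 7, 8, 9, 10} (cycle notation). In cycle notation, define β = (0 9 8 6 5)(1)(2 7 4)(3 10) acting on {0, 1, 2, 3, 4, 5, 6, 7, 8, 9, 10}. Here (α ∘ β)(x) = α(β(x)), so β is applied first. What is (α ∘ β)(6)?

β(6) = 5, then α(5) = 3; composing gives (α ∘ β)(6) = 3.

3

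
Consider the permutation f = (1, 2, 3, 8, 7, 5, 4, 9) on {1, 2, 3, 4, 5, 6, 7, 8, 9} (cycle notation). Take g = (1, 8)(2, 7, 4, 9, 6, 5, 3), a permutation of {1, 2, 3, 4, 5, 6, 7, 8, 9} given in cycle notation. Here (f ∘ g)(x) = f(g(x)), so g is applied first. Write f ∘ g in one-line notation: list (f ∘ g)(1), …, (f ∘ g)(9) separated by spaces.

(f ∘ g)(x) = f(g(x)). Computing each image: f(g(1)) = f(8) = 7, f(g(2)) = f(7) = 5, f(g(3)) = f(2) = 3, f(g(4)) = f(9) = 1, f(g(5)) = f(3) = 8, f(g(6)) = f(5) = 4, f(g(7)) = f(4) = 9, f(g(8)) = f(1) = 2, f(g(9)) = f(6) = 6.
Hence f ∘ g = [7 5 3 1 8 4 9 2 6].

7 5 3 1 8 4 9 2 6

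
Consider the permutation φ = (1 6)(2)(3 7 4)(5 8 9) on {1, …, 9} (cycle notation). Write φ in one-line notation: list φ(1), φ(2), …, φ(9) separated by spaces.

Image by image: 1→6, 2→2, 3→7, 4→3, 5→8, 6→1, 7→4, 8→9, 9→5.
So the one-line form is 6 2 7 3 8 1 4 9 5.

6 2 7 3 8 1 4 9 5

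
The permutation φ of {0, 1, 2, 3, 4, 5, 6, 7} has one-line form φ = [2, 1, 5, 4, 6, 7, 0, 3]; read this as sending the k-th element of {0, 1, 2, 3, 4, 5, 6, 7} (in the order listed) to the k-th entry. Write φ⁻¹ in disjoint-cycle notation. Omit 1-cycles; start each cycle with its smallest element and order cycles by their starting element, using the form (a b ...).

(0 6 4 3 7 5 2)

First write φ in disjoint cycles: (0 2 5 7 3 4 6).
Reversing each cycle (and rotating so the smallest element leads) gives φ⁻¹ = (0 6 4 3 7 5 2).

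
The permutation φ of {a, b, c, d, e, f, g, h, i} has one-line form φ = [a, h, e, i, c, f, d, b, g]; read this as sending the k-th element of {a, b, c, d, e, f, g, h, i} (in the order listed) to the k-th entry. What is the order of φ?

Writing φ as disjoint cycles, the cycle lengths are 3, 2, 2, 1, 1.
The order of φ is the least common multiple of its cycle lengths: lcm(3, 2, 2) = 6.

6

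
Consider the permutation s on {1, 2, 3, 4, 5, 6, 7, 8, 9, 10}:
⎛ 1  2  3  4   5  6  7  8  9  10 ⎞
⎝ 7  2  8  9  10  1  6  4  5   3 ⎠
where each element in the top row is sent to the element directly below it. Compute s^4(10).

Tracing 10 → 3 → … returns to 10 after 6 steps, so 10 lies in a 6-cycle (3, 8, 4, 9, 5, 10).
Stepping 4 places around the cycle: 10 → 3 → 8 → 4 → 9.

9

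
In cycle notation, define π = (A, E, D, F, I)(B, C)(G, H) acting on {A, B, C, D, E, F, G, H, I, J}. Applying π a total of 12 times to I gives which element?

E

I lies in the 5-cycle (A, E, D, F, I).
Since the cycle has length 5, π^12 acts on it the same as π^2 (12 mod 5 = 2).
Stepping 2 places around the cycle: I → A → E.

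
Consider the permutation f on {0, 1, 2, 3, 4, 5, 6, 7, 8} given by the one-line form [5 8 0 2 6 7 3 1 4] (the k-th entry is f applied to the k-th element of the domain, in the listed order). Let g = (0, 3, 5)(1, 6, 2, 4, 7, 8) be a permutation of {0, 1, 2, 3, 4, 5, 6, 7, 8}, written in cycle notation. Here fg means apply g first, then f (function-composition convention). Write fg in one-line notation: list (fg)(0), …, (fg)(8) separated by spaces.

(fg)(x) = f(g(x)). Computing each image: f(g(0)) = f(3) = 2, f(g(1)) = f(6) = 3, f(g(2)) = f(4) = 6, f(g(3)) = f(5) = 7, f(g(4)) = f(7) = 1, f(g(5)) = f(0) = 5, f(g(6)) = f(2) = 0, f(g(7)) = f(8) = 4, f(g(8)) = f(1) = 8.
Hence fg = [2 3 6 7 1 5 0 4 8].

2 3 6 7 1 5 0 4 8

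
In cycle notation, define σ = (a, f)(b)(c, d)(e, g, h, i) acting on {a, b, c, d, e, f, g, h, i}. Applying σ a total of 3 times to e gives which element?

i

e lies in the 4-cycle (e, g, h, i).
Stepping 3 places around the cycle: e → g → h → i.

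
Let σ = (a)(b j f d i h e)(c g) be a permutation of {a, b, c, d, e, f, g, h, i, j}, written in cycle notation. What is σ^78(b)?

b lies in the 7-cycle (b j f d i h e).
On a 7-cycle, σ^7 is the identity, so σ^78 = σ^1 there (78 ≡ 1 mod 7).
Advancing 1 step from b: b → j.

j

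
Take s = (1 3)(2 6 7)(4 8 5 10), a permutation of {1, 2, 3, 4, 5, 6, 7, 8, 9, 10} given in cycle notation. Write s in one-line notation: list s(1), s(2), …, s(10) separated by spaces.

Each element maps to the next entry in its cycle (wrapping to the front): 1↦3, 2↦6, 3↦1, 4↦8, 5↦10, 6↦7, 7↦2, 8↦5, 9↦9, 10↦4.
So the one-line form is 3 6 1 8 10 7 2 5 9 4.

3 6 1 8 10 7 2 5 9 4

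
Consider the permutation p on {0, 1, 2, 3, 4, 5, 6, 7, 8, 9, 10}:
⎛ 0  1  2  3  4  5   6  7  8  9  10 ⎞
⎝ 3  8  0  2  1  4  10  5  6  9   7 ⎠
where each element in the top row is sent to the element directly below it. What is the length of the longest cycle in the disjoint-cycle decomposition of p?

7

Decomposing into disjoint cycles gives (0, 3, 2)(1, 8, 6, 10, 7, 5, 4); the longest has length 7.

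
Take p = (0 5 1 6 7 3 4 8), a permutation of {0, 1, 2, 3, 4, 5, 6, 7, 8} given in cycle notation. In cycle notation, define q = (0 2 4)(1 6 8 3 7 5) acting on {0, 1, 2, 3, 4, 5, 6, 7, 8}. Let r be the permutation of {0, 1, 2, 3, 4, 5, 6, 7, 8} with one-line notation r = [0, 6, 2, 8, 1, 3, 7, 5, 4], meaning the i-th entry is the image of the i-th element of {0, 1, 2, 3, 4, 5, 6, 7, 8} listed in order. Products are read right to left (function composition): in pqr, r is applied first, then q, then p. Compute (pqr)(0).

Chase 0: r(0) = 0; q(0) = 2; p(2) = 2. Hence (pqr)(0) = 2.

2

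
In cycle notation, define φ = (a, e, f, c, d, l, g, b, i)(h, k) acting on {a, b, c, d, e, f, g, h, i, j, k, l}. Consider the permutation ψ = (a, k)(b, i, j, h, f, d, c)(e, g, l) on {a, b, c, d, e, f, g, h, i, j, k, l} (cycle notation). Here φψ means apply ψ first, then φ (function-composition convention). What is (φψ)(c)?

i

(φψ)(c) = φ(ψ(c)). ψ(c) = b, then φ(b) = i. So (φψ)(c) = i.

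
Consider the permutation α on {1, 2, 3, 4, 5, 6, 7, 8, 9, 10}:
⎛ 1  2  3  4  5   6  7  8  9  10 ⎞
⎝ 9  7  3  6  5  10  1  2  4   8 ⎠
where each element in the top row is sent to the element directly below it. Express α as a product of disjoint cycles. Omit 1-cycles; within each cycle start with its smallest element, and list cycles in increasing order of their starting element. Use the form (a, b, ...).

(1, 9, 4, 6, 10, 8, 2, 7)

Start at 1 and follow images: 1 → 9 → 4 → 6 → 10 → 8 → 2 → 7 → 1, giving the cycle (1, 9, 4, 6, 10, 8, 2, 7).
Continuing from each remaining unvisited element yields (1, 9, 4, 6, 10, 8, 2, 7).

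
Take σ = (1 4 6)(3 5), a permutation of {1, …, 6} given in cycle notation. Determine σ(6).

1

Within (1 4 6), 6 ↦ 1.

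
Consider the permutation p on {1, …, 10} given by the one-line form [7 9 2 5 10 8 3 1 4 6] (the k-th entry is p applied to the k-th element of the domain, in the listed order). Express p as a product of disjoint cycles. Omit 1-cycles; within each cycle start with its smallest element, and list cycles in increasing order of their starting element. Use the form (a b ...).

From 1: 1 → 7 → 3 → 2 → 9 → 4 → 5 → 10 → 6 → 8 → 1, closing the cycle (1 7 3 2 9 4 5 10 6 8).
Repeating from the next unused element and collecting all non-trivial cycles gives (1 7 3 2 9 4 5 10 6 8).

(1 7 3 2 9 4 5 10 6 8)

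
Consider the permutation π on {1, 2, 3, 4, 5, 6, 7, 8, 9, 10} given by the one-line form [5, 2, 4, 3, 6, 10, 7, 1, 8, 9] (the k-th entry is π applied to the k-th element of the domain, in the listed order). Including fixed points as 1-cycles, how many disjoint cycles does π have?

4

The cycle decomposition is (1, 5, 6, 10, 9, 8)(2)(3, 4)(7), which has 4 cycles (counting 1-cycles).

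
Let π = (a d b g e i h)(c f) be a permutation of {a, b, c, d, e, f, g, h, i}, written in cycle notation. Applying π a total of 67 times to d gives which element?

i

d lies in the 7-cycle (a d b g e i h).
Since the cycle has length 7, π^67 acts on it the same as π^4 (67 mod 7 = 4).
Stepping 4 places around the cycle: d → b → g → e → i.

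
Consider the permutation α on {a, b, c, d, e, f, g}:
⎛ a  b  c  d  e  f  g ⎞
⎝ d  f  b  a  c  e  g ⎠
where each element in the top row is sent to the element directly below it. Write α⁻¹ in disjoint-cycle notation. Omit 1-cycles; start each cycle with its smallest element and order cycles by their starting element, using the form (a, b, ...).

(a, d)(b, c, e, f)

The cycle decomposition of α is (a, d)(b, f, e, c).
Reversing each cycle (and rotating so the smallest element leads) gives α⁻¹ = (a, d)(b, c, e, f).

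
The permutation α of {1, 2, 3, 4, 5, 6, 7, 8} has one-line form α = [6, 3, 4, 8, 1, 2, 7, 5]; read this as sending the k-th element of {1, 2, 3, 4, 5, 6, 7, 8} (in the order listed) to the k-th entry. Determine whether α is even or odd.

In disjoint-cycle form the cycle lengths are 7, 1.
A cycle of length ℓ contributes ℓ−1 transpositions, so α is a product of 6 transpositions — even.

even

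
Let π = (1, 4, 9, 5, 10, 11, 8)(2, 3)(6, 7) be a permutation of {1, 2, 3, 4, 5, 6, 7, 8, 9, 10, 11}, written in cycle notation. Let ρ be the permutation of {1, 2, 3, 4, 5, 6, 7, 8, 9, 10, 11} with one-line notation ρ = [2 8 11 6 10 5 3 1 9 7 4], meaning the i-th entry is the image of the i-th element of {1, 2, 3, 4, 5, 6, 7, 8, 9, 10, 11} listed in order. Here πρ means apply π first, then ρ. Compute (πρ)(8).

π(8) = 1, then ρ(1) = 2; composing gives (πρ)(8) = 2.

2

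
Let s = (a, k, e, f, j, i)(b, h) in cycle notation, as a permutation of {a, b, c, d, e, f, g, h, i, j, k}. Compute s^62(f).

f lies in the 6-cycle (a, k, e, f, j, i).
Powers repeat with period 6 on this cycle, and 62 mod 6 = 2, so s^62(f) = s^2(f).
Stepping 2 places around the cycle: f → j → i.

i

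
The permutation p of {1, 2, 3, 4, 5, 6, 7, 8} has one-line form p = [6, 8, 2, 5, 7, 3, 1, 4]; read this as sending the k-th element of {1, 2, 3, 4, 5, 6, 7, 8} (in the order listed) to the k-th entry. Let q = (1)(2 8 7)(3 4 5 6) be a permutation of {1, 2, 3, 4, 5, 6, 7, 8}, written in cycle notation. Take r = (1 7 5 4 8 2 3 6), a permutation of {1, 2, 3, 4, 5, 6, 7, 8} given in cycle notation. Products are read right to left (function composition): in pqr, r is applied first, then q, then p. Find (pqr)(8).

4

(pqr)(8) = p(q(r(8))). r(8) = 2, then q(2) = 8, then p(8) = 4, so the result is 4.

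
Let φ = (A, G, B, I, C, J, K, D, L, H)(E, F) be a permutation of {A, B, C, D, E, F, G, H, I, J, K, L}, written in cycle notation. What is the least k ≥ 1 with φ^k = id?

The cycle type of φ is (10, 2).
The order is lcm(10, 2) = 10.

10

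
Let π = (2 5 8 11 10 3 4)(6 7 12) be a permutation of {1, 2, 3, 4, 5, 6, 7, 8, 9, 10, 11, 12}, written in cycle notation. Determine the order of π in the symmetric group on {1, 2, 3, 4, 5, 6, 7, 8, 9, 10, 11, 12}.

The cycle type of π is (7, 3, 1, 1).
The order of π is the least common multiple of its cycle lengths: lcm(7, 3) = 21.

21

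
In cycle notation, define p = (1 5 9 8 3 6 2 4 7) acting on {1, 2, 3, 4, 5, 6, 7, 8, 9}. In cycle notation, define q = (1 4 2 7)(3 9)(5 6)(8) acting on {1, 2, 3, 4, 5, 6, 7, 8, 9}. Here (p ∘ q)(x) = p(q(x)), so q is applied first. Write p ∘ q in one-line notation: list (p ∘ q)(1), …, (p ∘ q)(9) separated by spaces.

For each element, apply q then p: 1 → 4 → 7; 2 → 7 → 1; 3 → 9 → 8; 4 → 2 → 4; 5 → 6 → 2; 6 → 5 → 9; 7 → 1 → 5; 8 → 8 → 3; 9 → 3 → 6.
So p ∘ q in one-line form is 7 1 8 4 2 9 5 3 6.

7 1 8 4 2 9 5 3 6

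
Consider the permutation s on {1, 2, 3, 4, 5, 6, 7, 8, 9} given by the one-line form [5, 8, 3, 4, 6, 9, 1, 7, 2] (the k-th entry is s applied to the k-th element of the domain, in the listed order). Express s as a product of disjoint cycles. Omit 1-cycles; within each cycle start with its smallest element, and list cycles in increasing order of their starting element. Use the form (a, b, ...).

(1, 5, 6, 9, 2, 8, 7)

Iterating s from 1 gives 1 → 5 → 6 → 9 → 2 → 8 → 7 → 1; that is the 7-cycle (1, 5, 6, 9, 2, 8, 7).
Continuing from each remaining unvisited element yields (1, 5, 6, 9, 2, 8, 7).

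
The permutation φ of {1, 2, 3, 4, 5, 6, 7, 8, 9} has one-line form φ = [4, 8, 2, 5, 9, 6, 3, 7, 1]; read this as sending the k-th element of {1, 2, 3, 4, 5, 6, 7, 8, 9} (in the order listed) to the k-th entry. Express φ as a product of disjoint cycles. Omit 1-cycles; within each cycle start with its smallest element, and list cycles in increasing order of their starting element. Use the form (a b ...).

(1 4 5 9)(2 8 7 3)

From 1: 1 → 4 → 5 → 9 → 1, closing the cycle (1 4 5 9).
Continuing from each remaining unvisited element yields (1 4 5 9)(2 8 7 3).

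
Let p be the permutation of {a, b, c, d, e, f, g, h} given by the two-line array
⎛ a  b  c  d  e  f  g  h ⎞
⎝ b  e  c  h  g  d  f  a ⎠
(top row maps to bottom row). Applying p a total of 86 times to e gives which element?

Tracing e → g → … returns to e after 7 steps, so e lies in a 7-cycle (a b e g f d h).
Powers repeat with period 7 on this cycle, and 86 mod 7 = 2, so p^86(e) = p^2(e).
Stepping 2 places around the cycle: e → g → f.

f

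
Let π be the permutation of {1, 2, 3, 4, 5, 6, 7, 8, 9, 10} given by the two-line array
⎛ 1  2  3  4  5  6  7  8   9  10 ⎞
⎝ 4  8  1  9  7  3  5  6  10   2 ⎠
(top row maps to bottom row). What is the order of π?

8

Decomposing into disjoint cycles gives cycle lengths 8, 2.
Since disjoint cycles commute, ord(π) = lcm(8, 2) = 8.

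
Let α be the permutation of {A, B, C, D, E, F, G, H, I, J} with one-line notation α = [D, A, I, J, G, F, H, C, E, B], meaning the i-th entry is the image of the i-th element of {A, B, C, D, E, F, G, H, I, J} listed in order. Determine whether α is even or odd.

In disjoint-cycle form the cycle lengths are 5, 4, 1.
A cycle is odd iff its length is even; α has 1 even-length cycle, so sgn(α) = (−1)^1 and α is odd.

odd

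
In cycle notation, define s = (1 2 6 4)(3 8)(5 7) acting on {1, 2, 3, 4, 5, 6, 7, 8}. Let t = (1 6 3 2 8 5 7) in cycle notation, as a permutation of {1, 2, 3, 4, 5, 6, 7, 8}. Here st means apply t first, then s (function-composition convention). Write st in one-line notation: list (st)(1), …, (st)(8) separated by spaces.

4 3 6 1 5 8 2 7

Chase each element through t then s: 1 → 6 → 4; 2 → 8 → 3; 3 → 2 → 6; 4 → 4 → 1; 5 → 7 → 5; 6 → 3 → 8; 7 → 1 → 2; 8 → 5 → 7.
So st in one-line form is 4 3 6 1 5 8 2 7.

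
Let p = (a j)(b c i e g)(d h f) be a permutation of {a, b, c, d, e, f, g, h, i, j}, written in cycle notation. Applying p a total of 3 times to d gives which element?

d

d lies in the 3-cycle (d h f).
On a 3-cycle, p^3 is the identity, so p^3 = p^0 there (3 ≡ 0 mod 3).
So p^3(d) = d.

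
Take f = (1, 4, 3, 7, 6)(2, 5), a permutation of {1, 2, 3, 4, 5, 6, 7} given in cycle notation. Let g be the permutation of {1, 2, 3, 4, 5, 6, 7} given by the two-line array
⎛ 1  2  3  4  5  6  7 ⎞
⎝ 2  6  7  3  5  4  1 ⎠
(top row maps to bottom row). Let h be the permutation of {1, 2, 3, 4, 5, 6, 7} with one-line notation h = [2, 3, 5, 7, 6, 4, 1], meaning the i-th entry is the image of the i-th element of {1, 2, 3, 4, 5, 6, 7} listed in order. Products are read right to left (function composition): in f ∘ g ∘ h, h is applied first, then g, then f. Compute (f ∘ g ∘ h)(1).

(f ∘ g ∘ h)(1) = f(g(h(1))). h(1) = 2, then g(2) = 6, then f(6) = 1, so the result is 1.

1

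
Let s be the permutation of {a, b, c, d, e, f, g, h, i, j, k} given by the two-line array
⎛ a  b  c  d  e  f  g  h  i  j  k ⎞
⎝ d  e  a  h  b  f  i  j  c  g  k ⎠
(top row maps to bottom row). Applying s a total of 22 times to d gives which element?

Tracing d → h → … returns to d after 7 steps, so d lies in a 7-cycle (a d h j g i c).
On a 7-cycle, s^7 is the identity, so s^22 = s^1 there (22 ≡ 1 mod 7).
Advancing 1 step from d: d → h.

h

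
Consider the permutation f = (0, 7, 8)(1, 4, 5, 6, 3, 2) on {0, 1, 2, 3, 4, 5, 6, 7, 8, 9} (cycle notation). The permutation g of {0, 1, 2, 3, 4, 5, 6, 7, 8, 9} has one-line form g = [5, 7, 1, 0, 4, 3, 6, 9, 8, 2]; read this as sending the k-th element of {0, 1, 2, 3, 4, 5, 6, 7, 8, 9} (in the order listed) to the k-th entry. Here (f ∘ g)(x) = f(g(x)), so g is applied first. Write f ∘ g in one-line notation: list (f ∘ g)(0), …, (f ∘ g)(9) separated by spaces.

Chase each element through g then f: 0 → 5 → 6; 1 → 7 → 8; 2 → 1 → 4; 3 → 0 → 7; 4 → 4 → 5; 5 → 3 → 2; 6 → 6 → 3; 7 → 9 → 9; 8 → 8 → 0; 9 → 2 → 1.
Collecting the images, f ∘ g = [6 8 4 7 5 2 3 9 0 1].

6 8 4 7 5 2 3 9 0 1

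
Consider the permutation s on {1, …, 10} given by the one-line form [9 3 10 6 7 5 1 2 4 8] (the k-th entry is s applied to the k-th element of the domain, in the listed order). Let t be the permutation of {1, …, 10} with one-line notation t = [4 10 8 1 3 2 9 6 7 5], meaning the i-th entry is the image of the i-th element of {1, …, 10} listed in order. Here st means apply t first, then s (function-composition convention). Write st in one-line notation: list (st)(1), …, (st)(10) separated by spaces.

6 8 2 9 10 3 4 5 1 7

(st)(x) = s(t(x)). Computing each image: s(t(1)) = s(4) = 6, s(t(2)) = s(10) = 8, s(t(3)) = s(8) = 2, s(t(4)) = s(1) = 9, s(t(5)) = s(3) = 10, s(t(6)) = s(2) = 3, s(t(7)) = s(9) = 4, s(t(8)) = s(6) = 5, s(t(9)) = s(7) = 1, s(t(10)) = s(5) = 7.
Hence st = [6 8 2 9 10 3 4 5 1 7].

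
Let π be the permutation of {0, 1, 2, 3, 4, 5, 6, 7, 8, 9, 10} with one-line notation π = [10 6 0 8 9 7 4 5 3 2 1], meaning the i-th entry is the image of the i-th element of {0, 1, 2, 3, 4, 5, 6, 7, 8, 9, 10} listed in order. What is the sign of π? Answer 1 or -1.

In disjoint-cycle form the cycle lengths are 7, 2, 2.
A cycle of length ℓ contributes ℓ−1 transpositions, so π is a product of 6 + 1 + 1 = 8 transpositions — even.

1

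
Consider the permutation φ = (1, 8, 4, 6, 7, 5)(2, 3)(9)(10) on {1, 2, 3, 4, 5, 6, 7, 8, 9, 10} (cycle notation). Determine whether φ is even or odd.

The cycle lengths are 6, 2, 1, 1.
A cycle is odd iff its length is even; φ has 2 even-length cycles, so sgn(φ) = (−1)^2 and φ is even.

even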